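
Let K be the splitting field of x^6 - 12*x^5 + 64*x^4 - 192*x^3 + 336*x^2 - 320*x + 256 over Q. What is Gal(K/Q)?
The polynomial f is an irreducible sextic over Q, so G = Gal(f/Q) is one of the 16 transitive subgroups 6T1, ..., 6T16 of S_6. The discriminant of f is -1849378557919232, which is not a perfect square, so G is not contained in A_6. The transitive groups of degree 6 not contained in A_6 are: C_6 (6T1, order 6), S_3 (6T2, order 6), D_6 (6T3, order 12), C_3 x S_3 (6T5, order 18), A_4 x C_2 (6T6, order 24), S_4 (6T8, order 24), S_3 x S_3 (6T9, order 36), S_4 x C_2 (6T11, order 48), (S_3 x S_3) : C_2 (6T13, order 72), PGL(2,5) (6T14, order 120), S_6 (6T16, order 720). By Dedekind's theorem, for a prime p not dividing disc(f) the degrees of the irreducible factors of f mod p form the cycle type of an element of G. Factoring f modulo the 29 such primes p <= 127 (skipping 2, 29, which divide the discriminant), each new pattern first appears at: mod 3: f = (x^3 + x^2 + 2)(x^3 + 2x^2 + 2x + 2), pattern 3+3; mod 5: f = (x^6 + 3x^5 + 4x^4 + 3x^3 + x^2 + 1), pattern 6; mod 7: f = (x + 4)(x + 6)(x^4 + 6x^3 + x^2 + 4x + 6), pattern 4+1+1; mod 17: f = (x + 5)(x + 8)(x^2 + 5)(x^2 + 9x + 4), pattern 2+2+1+1; mod 23: f = (x^2 + 16x + 20)(x^2 + 19x + 20)(x^2 + 22x + 8), pattern 2+2+2; mod 67: f = (x^2 + 63x + 60)(x^4 + 59x^3 + 39x^2 + 42x + 40), pattern 4+2; mod 127: f = (x + 5)(x + 45)(x + 78)(x + 118)(x^2 + 123x + 107), pattern 2+1+1+1+1. No other pattern occurs in this range, so the set of observed cycle types is {3+3, 6, 4+1+1, 2+2+1+1, 2+2+2, 4+2, 2+1+1+1+1}. The candidates containing elements of all these cycle types are S_4 x C_2 (6T11) of order 48, S_6 (6T16) of order 720; the others are excluded. The observed types are precisely the cycle types that occur in S_4 x C_2 (6T11) (apart from the identity). Each of the other remaining candidates has further cycle types, and by the Chebotarev density theorem the matching factorization patterns would occur for a proportion of primes equal to their share of the group: S_6 (6T16) additionally contains elements of type 5+1, 3+2+1, 3+1+1+1 (304 of its 720 elements, about 42% of primes). None of the 29 primes tested shows any such pattern (for each of these groups the chance of that is below 10^-4), which rules them out. Hence G = S_4 x C_2 (6T11), of order 48.

6T11: S_4 x C_2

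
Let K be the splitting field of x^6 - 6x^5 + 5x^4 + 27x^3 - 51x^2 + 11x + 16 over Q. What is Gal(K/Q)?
PSL(2,5) (order 60)

The polynomial f is an irreducible sextic over Q, so G = Gal(f/Q) is one of the 16 transitive subgroups 6T1, ..., 6T16 of S_6. The discriminant of f is 30991489 = 5567^2, a perfect square, so G is contained in A_6. The transitive groups of degree 6 contained in A_6 are: A_4 (6T4, order 12), S_4 (6T7, order 24), (C_3 x C_3) : C_4 (6T10, order 36), PSL(2,5) (6T12, order 60), A_6 (6T15, order 360). By Dedekind's theorem, for a prime p not dividing disc(f) the degrees of the irreducible factors of f mod p form the cycle type of an element of G. Factoring f modulo the 21 such primes p <= 79 (skipping 19, which divides the discriminant), each new pattern first appears at: mod 2: f = (x)(x^5 + x^3 + x^2 + x + 1), pattern 5+1; mod 7: f = (x^3 + 2x^2 + 4x + 5)(x^3 + 6x^2 + 3x + 6), pattern 3+3; mod 61: f = (x + 1)(x + 23)(x^2 + 44x + 55)(x^2 + 48x + 60), pattern 2+2+1+1. No other pattern occurs in this range, so the set of observed cycle types is {5+1, 3+3, 2+2+1+1}. The candidates containing elements of all these cycle types are PSL(2,5) (6T12) of order 60, A_6 (6T15) of order 360; the others are excluded. The observed types are precisely the cycle types that occur in PSL(2,5) (6T12) (apart from the identity). Each of the other remaining candidates has further cycle types, and by the Chebotarev density theorem the matching factorization patterns would occur for a proportion of primes equal to their share of the group: A_6 (6T15) additionally contains elements of type 4+2, 3+1+1+1 (130 of its 360 elements, about 36% of primes). None of the 21 primes tested shows any such pattern (for each of these groups the chance of that is below 10^-4), which rules them out. Hence G = PSL(2,5) (6T12), of order 60.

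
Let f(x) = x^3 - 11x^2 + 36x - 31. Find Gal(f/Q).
The polynomial is an irreducible cubic over Q and its discriminant is 169 = 13^2, a perfect square. For an irreducible cubic, a square discriminant forces the Galois group to be A_3, the cyclic group of order 3.

C_3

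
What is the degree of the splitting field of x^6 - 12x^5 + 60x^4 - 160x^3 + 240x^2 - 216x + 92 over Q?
360

The degree of the splitting field over Q equals the order of the Galois group, so first determine the group. The polynomial f is an irreducible sextic over Q, so G = Gal(f/Q) is one of the 16 transitive subgroups 6T1, ..., 6T16 of S_6. The discriminant of f is 746496000000 = 864000^2, a perfect square, so G is contained in A_6. The transitive groups of degree 6 contained in A_6 are: A_4 (6T4, order 12), S_4 (6T7, order 24), (C_3 x C_3) : C_4 (6T10, order 36), PSL(2,5) (6T12, order 60), A_6 (6T15, order 360). By Dedekind's theorem, for a prime p not dividing disc(f) the degrees of the irreducible factors of f mod p form the cycle type of an element of G. Factoring f modulo the 6 such primes p <= 23 (skipping 2, 3, 5, which divide the discriminant), each new pattern first appears at: mod 7: f = (x + 2)(x^5 + 4x^3 + 2x + 4), pattern 5+1; mod 23: f = (x)(x + 9)(x + 14)(x^3 + 11x^2 + 3x + 18), pattern 3+1+1+1. No other pattern occurs in this range, so the set of observed cycle types is {5+1, 3+1+1+1}. Among the candidates above, the only group containing elements of all these cycle types is A_6 (6T15) — each of A_4 (6T4), S_4 (6T7), (C_3 x C_3) : C_4 (6T10), PSL(2,5) (6T12) lacks at least one of them. Hence G = A_6 (6T15), of order 360. The Galois group A_6 (6T15) has order 360, so the splitting field has degree 360 over Q.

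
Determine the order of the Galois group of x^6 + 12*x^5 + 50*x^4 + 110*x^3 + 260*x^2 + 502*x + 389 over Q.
The degree of the splitting field over Q equals the order of the Galois group, so first determine the group. The polynomial f is an irreducible sextic over Q, so G = Gal(f/Q) is one of the 16 transitive subgroups 6T1, ..., 6T16 of S_6. The discriminant of f is 38875225000000 = 6235000^2, a perfect square, so G is contained in A_6. The transitive groups of degree 6 contained in A_6 are: A_4 (6T4, order 12), S_4 (6T7, order 24), (C_3 x C_3) : C_4 (6T10, order 36), PSL(2,5) (6T12, order 60), A_6 (6T15, order 360). By Dedekind's theorem, for a prime p not dividing disc(f) the degrees of the irreducible factors of f mod p form the cycle type of an element of G. Factoring f modulo the 19 such primes p <= 83 (skipping 2, 5, 29, 43, which divide the discriminant), each new pattern first appears at: mod 3: f = (x^2 + 2x + 2)(x^4 + x^3 + x^2 + x + 1), pattern 4+2; mod 11: f = (x^3 + 2x^2 + 8x + 3)(x^3 + 10x^2 + 5), pattern 3+3; mod 19: f = (x + 1)(x + 6)(x^2 + 10x + 4)(x^2 + 14x + 17), pattern 2+2+1+1; mod 61: f = (x + 21)(x + 39)(x + 42)(x^3 + 32x^2 + 35x + 47), pattern 3+1+1+1. No other pattern occurs in this range, so the set of observed cycle types is {4+2, 3+3, 2+2+1+1, 3+1+1+1}. The candidates containing elements of all these cycle types are (C_3 x C_3) : C_4 (6T10) of order 36, A_6 (6T15) of order 360; the others are excluded. The observed types are precisely the cycle types that occur in (C_3 x C_3) : C_4 (6T10) (apart from the identity). Each of the other remaining candidates has further cycle types, and by the Chebotarev density theorem the matching factorization patterns would occur for a proportion of primes equal to their share of the group: A_6 (6T15) additionally contains elements of type 5+1 (144 of its 360 elements, about 40% of primes). None of the 19 primes tested shows any such pattern (for each of these groups the chance of that is below 10^-4), which rules them out. Hence G = (C_3 x C_3) : C_4 (6T10), of order 36. The Galois group (C_3 x C_3) : C_4 (6T10) has order 36, so the splitting field has degree 36 over Q.

36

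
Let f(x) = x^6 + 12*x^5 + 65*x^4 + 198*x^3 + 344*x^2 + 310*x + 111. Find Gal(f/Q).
6T11: S_4 x C_2

The polynomial f is an irreducible sextic over Q, so G = Gal(f/Q) is one of the 16 transitive subgroups 6T1, ..., 6T16 of S_6. The discriminant of f is -84198976, which is not a perfect square, so G is not contained in A_6. The transitive groups of degree 6 not contained in A_6 are: C_6 (6T1, order 6), S_3 (6T2, order 6), D_6 (6T3, order 12), C_3 x S_3 (6T5, order 18), A_4 x C_2 (6T6, order 24), S_4 (6T8, order 24), S_3 x S_3 (6T9, order 36), S_4 x C_2 (6T11, order 48), (S_3 x S_3) : C_2 (6T13, order 72), PGL(2,5) (6T14, order 120), S_6 (6T16, order 720). By Dedekind's theorem, for a prime p not dividing disc(f) the degrees of the irreducible factors of f mod p form the cycle type of an element of G. Factoring f modulo the 17 such primes p <= 71 (skipping 2, 31, 37, which divide the discriminant), each new pattern first appears at: mod 3: f = (x)(x + 2)(x^4 + x^3 + 2), pattern 4+1+1; mod 5: f = (x^3 + 3x^2 + 4x + 3)(x^3 + 4x^2 + 4x + 2), pattern 3+3; mod 7: f = (x^6 + 5x^5 + 2x^4 + 2x^3 + x^2 + 2x + 6), pattern 6; mod 11: f = (x^2 + 3)(x^2 + 4x + 5)(x^2 + 8x + 3), pattern 2+2+2; mod 13: f = (x^2 + 3x + 7)(x^4 + 9x^3 + 5x^2 + 3x + 1), pattern 4+2; mod 47: f = (x + 8)(x + 38)(x + 39)(x + 40)(x^2 + 28x + 44), pattern 2+1+1+1+1; mod 53: f = (x + 15)(x + 23)(x^2 + 33x + 35)(x^2 + 47x + 23), pattern 2+2+1+1. No other pattern occurs in this range, so the set of observed cycle types is {4+1+1, 3+3, 6, 2+2+2, 4+2, 2+1+1+1+1, 2+2+1+1}. The candidates containing elements of all these cycle types are S_4 x C_2 (6T11) of order 48, S_6 (6T16) of order 720; the others are excluded. The observed types are precisely the cycle types that occur in S_4 x C_2 (6T11) (apart from the identity). Each of the other remaining candidates has further cycle types, and by the Chebotarev density theorem the matching factorization patterns would occur for a proportion of primes equal to their share of the group: S_6 (6T16) additionally contains elements of type 5+1, 3+2+1, 3+1+1+1 (304 of its 720 elements, about 42% of primes). None of the 17 primes tested shows any such pattern (for each of these groups the chance of that is below 10^-4), which rules them out. Hence G = S_4 x C_2 (6T11), of order 48.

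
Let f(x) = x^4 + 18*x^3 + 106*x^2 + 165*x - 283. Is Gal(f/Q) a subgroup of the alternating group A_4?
No

The polynomial is irreducible of degree 4 over Q. Its discriminant is -219653563, which is not a perfect square. A Galois group lies in the alternating group exactly when the discriminant is a square in Q, so the Galois group (S_4) is not contained in A_4.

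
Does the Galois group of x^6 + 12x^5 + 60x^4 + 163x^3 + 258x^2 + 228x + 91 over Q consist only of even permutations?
The polynomial is irreducible of degree 6 over Q. Its discriminant is -177147, which is not a perfect square. A Galois group lies in the alternating group exactly when the discriminant is a square in Q, so the Galois group (C_3 x S_3) is not contained in A_6.

No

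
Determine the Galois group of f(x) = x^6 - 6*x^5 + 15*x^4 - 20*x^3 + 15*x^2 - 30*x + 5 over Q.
The polynomial f is an irreducible sextic over Q, so G = Gal(f/Q) is one of the 16 transitive subgroups 6T1, ..., 6T16 of S_6. The discriminant of f is 746496000000 = 864000^2, a perfect square, so G is contained in A_6. The transitive groups of degree 6 contained in A_6 are: A_4 (6T4, order 12), S_4 (6T7, order 24), (C_3 x C_3) : C_4 (6T10, order 36), PSL(2,5) (6T12, order 60), A_6 (6T15, order 360). By Dedekind's theorem, for a prime p not dividing disc(f) the degrees of the irreducible factors of f mod p form the cycle type of an element of G. Factoring f modulo the 6 such primes p <= 23 (skipping 2, 3, 5, which divide the discriminant), each new pattern first appears at: mod 7: f = (x + 3)(x^5 + 5x^4 + x^2 + 5x + 4), pattern 5+1; mod 23: f = (x + 1)(x + 10)(x + 15)(x^3 + 14x^2 + 5x + 10), pattern 3+1+1+1. No other pattern occurs in this range, so the set of observed cycle types is {5+1, 3+1+1+1}. Among the candidates above, the only group containing elements of all these cycle types is A_6 (6T15) — each of A_4 (6T4), S_4 (6T7), (C_3 x C_3) : C_4 (6T10), PSL(2,5) (6T12) lacks at least one of them. Hence G = A_6 (6T15), of order 360.

A_6 (order 360)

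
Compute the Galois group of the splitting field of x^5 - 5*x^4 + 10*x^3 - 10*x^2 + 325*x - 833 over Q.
A_5, the alternating group on 5 letters

The polynomial f is an irreducible quintic over Q, so G = Gal(f/Q) is a transitive subgroup of S_5: one of C_5 (5T1, order 5), D_5 (5T2, order 10), F_20 (5T3, order 20), A_5 (5T4, order 60) or S_5 (5T5, order 120). The discriminant of f is 1073741824000000 = 32768000^2, a perfect square, so G is contained in A_5. The transitive groups of degree 5 contained in A_5 are: C_5 (5T1, order 5), D_5 (5T2, order 10), A_5 (5T4, order 60). By Dedekind's theorem, for a prime p not dividing disc(f) the degrees of the irreducible factors of f mod p form the cycle type of an element of G. Factoring f modulo the 2 such primes p <= 7 (skipping 2, 5, which divide the discriminant), each new pattern first appears at: mod 3: f = (x^5 + x^4 + x^3 + 2x^2 + x + 1), pattern 5; mod 7: f = (x)(x + 2)(x^3 + 3x + 5), pattern 3+1+1. No other pattern occurs in this range, so the set of observed cycle types is {5, 3+1+1}. Among the candidates above, the only group containing elements of all these cycle types is A_5 (5T4) — each of C_5 (5T1), D_5 (5T2) lacks at least one of them. Hence G = A_5 (5T4), of order 60.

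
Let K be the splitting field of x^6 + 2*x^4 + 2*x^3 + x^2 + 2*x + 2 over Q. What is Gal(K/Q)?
The polynomial f is an irreducible sextic over Q, so G = Gal(f/Q) is one of the 16 transitive subgroups 6T1, ..., 6T16 of S_6. The discriminant of f is -187648, which is not a perfect square, so G is not contained in A_6. The transitive groups of degree 6 not contained in A_6 are: C_6 (6T1, order 6), S_3 (6T2, order 6), D_6 (6T3, order 12), C_3 x S_3 (6T5, order 18), A_4 x C_2 (6T6, order 24), S_4 (6T8, order 24), S_3 x S_3 (6T9, order 36), S_4 x C_2 (6T11, order 48), (S_3 x S_3) : C_2 (6T13, order 72), PGL(2,5) (6T14, order 120), S_6 (6T16, order 720). By Dedekind's theorem, for a prime p not dividing disc(f) the degrees of the irreducible factors of f mod p form the cycle type of an element of G. Factoring f modulo the 29 such primes p <= 113 (skipping 2, which divides the discriminant), each new pattern first appears at: mod 3: f = (x^6 + 2x^4 + 2x^3 + x^2 + 2x + 2), pattern 6; mod 5: f = (x + 4)(x^2 + x + 2)(x^3 + x + 4), pattern 3+2+1; mod 7: f = (x^2 + 6x + 6)(x^4 + x^3 + 4x^2 + 5), pattern 4+2; mod 17: f = (x^3 + x + 5)(x^3 + x + 14), pattern 3+3; mod 19: f = (x^2 + 10x + 7)(x^2 + 12x + 5)(x^2 + 16x + 12), pattern 2+2+2; mod 37: f = (x + 21)(x + 34)(x^2 + 3x + 10)(x^2 + 16x + 35), pattern 2+2+1+1; mod 41: f = (x + 2)(x + 17)(x + 22)(x^3 + x + 33), pattern 3+1+1+1; mod 113: f = (x + 11)(x + 21)(x + 23)(x + 79)(x^2 + 92x + 103), pattern 2+1+1+1+1. No other pattern occurs in this range, so the set of observed cycle types is {6, 3+2+1, 4+2, 3+3, 2+2+2, 2+2+1+1, 3+1+1+1, 2+1+1+1+1}. The candidates containing elements of all these cycle types are (S_3 x S_3) : C_2 (6T13) of order 72, S_6 (6T16) of order 720; the others are excluded. The observed types are precisely the cycle types that occur in (S_3 x S_3) : C_2 (6T13) (apart from the identity). Each of the other remaining candidates has further cycle types, and by the Chebotarev density theorem the matching factorization patterns would occur for a proportion of primes equal to their share of the group: S_6 (6T16) additionally contains elements of type 5+1, 4+1+1 (234 of its 720 elements, about 32% of primes). None of the 29 primes tested shows any such pattern (for each of these groups the chance of that is below 10^-4), which rules them out. Hence G = (S_3 x S_3) : C_2 (6T13), of order 72.

(S_3 x S_3) : C_2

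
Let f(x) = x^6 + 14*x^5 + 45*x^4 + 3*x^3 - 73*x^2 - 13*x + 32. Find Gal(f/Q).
The polynomial f is an irreducible sextic over Q, so G = Gal(f/Q) is one of the 16 transitive subgroups 6T1, ..., 6T16 of S_6. The discriminant of f is 3646117689361 = 1909481^2, a perfect square, so G is contained in A_6. The transitive groups of degree 6 contained in A_6 are: A_4 (6T4, order 12), S_4 (6T7, order 24), (C_3 x C_3) : C_4 (6T10, order 36), PSL(2,5) (6T12, order 60), A_6 (6T15, order 360). By Dedekind's theorem, for a prime p not dividing disc(f) the degrees of the irreducible factors of f mod p form the cycle type of an element of G. Factoring f modulo the 21 such primes p <= 83 (skipping 7, 19, which divide the discriminant), each new pattern first appears at: mod 2: f = (x)(x^5 + x^3 + x^2 + x + 1), pattern 5+1; mod 11: f = (x^3 + 4x^2 + 7x + 2)(x^3 + 10x^2 + 9x + 5), pattern 3+3; mod 61: f = (x + 3)(x + 26)(x^2 + 23x + 23)(x^2 + 23x + 33), pattern 2+2+1+1. No other pattern occurs in this range, so the set of observed cycle types is {5+1, 3+3, 2+2+1+1}. The candidates containing elements of all these cycle types are PSL(2,5) (6T12) of order 60, A_6 (6T15) of order 360; the others are excluded. The observed types are precisely the cycle types that occur in PSL(2,5) (6T12) (apart from the identity). Each of the other remaining candidates has further cycle types, and by the Chebotarev density theorem the matching factorization patterns would occur for a proportion of primes equal to their share of the group: A_6 (6T15) additionally contains elements of type 4+2, 3+1+1+1 (130 of its 360 elements, about 36% of primes). None of the 21 primes tested shows any such pattern (for each of these groups the chance of that is below 10^-4), which rules them out. Hence G = PSL(2,5) (6T12), of order 60.

PSL(2,5)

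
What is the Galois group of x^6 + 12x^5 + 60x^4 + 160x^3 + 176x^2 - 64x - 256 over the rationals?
The polynomial f is an irreducible sextic over Q, so G = Gal(f/Q) is one of the 16 transitive subgroups 6T1, ..., 6T16 of S_6. The discriminant of f is 3603718079512576 = 60030976^2, a perfect square, so G is contained in A_6. The transitive groups of degree 6 contained in A_6 are: A_4 (6T4, order 12), S_4 (6T7, order 24), (C_3 x C_3) : C_4 (6T10, order 36), PSL(2,5) (6T12, order 60), A_6 (6T15, order 360). By Dedekind's theorem, for a prime p not dividing disc(f) the degrees of the irreducible factors of f mod p form the cycle type of an element of G. Factoring f modulo the 79 such primes p <= 419 (skipping 2, 229, which divide the discriminant), each new pattern first appears at: mod 3: f = (x^3 + x^2 + 2)(x^3 + 2x^2 + x + 1), pattern 3+3; mod 7: f = (x^2 + 4x + 6)(x^4 + x^3 + x^2 + 3x + 4), pattern 4+2; mod 23: f = (x + 7)(x + 20)(x^2 + 2x + 3)(x^2 + 6x + 11), pattern 2+2+1+1; mod 193: f = (x + 9)(x + 15)(x + 21)(x + 176)(x + 182)(x + 188), pattern 1+1+1+1+1+1. No other pattern occurs in this range, so the set of observed cycle types is {3+3, 4+2, 2+2+1+1, 1+1+1+1+1+1}. The candidates containing elements of all these cycle types are S_4 (6T7) of order 24, (C_3 x C_3) : C_4 (6T10) of order 36, A_6 (6T15) of order 360; the others are excluded. The observed types are precisely the cycle types that occur in S_4 (6T7). Each of the other remaining candidates has further cycle types, and by the Chebotarev density theorem the matching factorization patterns would occur for a proportion of primes equal to their share of the group: (C_3 x C_3) : C_4 (6T10) additionally contains elements of type 3+1+1+1 (4 of its 36 elements, about 11% of primes); A_6 (6T15) additionally contains elements of type 5+1, 3+1+1+1 (184 of its 360 elements, about 51% of primes). None of the 79 primes tested shows any such pattern (for each of these groups the chance of that is below 10^-4), which rules them out. Hence G = S_4 (6T7), of order 24.

6T7: S_4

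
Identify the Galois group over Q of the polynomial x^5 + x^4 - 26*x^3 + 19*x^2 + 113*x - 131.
C_5 (also written C5)

The polynomial f is an irreducible quintic over Q, so G = Gal(f/Q) is a transitive subgroup of S_5: one of C_5 (5T1, order 5), D_5 (5T2, order 10), F_20 (5T3, order 20), A_5 (5T4, order 60) or S_5 (5T5, order 120). The discriminant of f is 14320669561 = 119669^2, a perfect square, so G is contained in A_5. The transitive groups of degree 5 contained in A_5 are: C_5 (5T1, order 5), D_5 (5T2, order 10), A_5 (5T4, order 60). By Dedekind's theorem, for a prime p not dividing disc(f) the degrees of the irreducible factors of f mod p form the cycle type of an element of G. Factoring f modulo the 14 such primes p <= 59 (skipping 11, 23, 43, which divide the discriminant), each new pattern first appears at: mod 2: f = (x^5 + x^4 + x^2 + x + 1), pattern 5. No other pattern occurs in this range, so the set of observed cycle types is {5}. The candidates containing elements of all these cycle types are C_5 (5T1) of order 5, D_5 (5T2) of order 10, A_5 (5T4) of order 60; the others are excluded. The observed types are precisely the cycle types that occur in C_5 (5T1) (apart from the identity). Each of the other remaining candidates has further cycle types, and by the Chebotarev density theorem the matching factorization patterns would occur for a proportion of primes equal to their share of the group: D_5 (5T2) additionally contains elements of type 2+2+1 (5 of its 10 elements, about 50% of primes); A_5 (5T4) additionally contains elements of type 3+1+1, 2+2+1 (35 of its 60 elements, about 58% of primes). None of the 14 primes tested shows any such pattern (for each of these groups the chance of that is below 10^-4), which rules them out. Hence G = C_5 (5T1), of order 5.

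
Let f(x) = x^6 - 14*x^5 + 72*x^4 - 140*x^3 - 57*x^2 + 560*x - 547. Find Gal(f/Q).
A_4 (also written A4)

The polynomial f is an irreducible sextic over Q, so G = Gal(f/Q) is one of the 16 transitive subgroups 6T1, ..., 6T16 of S_6. The discriminant of f is 2401000000 = 49000^2, a perfect square, so G is contained in A_6. The transitive groups of degree 6 contained in A_6 are: A_4 (6T4, order 12), S_4 (6T7, order 24), (C_3 x C_3) : C_4 (6T10, order 36), PSL(2,5) (6T12, order 60), A_6 (6T15, order 360). By Dedekind's theorem, for a prime p not dividing disc(f) the degrees of the irreducible factors of f mod p form the cycle type of an element of G. Factoring f modulo the 33 such primes p <= 151 (skipping 2, 5, 7, which divide the discriminant), each new pattern first appears at: mod 3: f = (x^3 + 2x^2 + 1)(x^3 + 2x^2 + 2x + 2), pattern 3+3; mod 13: f = (x + 7)(x + 9)(x^2 + 10x + 6)(x^2 + 12x + 12), pattern 2+2+1+1. No other pattern occurs in this range, so the set of observed cycle types is {3+3, 2+2+1+1}. The candidates containing elements of all these cycle types are A_4 (6T4) of order 12, S_4 (6T7) of order 24, (C_3 x C_3) : C_4 (6T10) of order 36, PSL(2,5) (6T12) of order 60, A_6 (6T15) of order 360; the others are excluded. The observed types are precisely the cycle types that occur in A_4 (6T4) (apart from the identity). Each of the other remaining candidates has further cycle types, and by the Chebotarev density theorem the matching factorization patterns would occur for a proportion of primes equal to their share of the group: S_4 (6T7) additionally contains elements of type 4+2 (6 of its 24 elements, about 25% of primes); (C_3 x C_3) : C_4 (6T10) additionally contains elements of type 4+2, 3+1+1+1 (22 of its 36 elements, about 61% of primes); PSL(2,5) (6T12) additionally contains elements of type 5+1 (24 of its 60 elements, about 40% of primes); A_6 (6T15) additionally contains elements of type 5+1, 4+2, 3+1+1+1 (274 of its 360 elements, about 76% of primes). None of the 33 primes tested shows any such pattern (for each of these groups the chance of that is below 10^-4), which rules them out. Hence G = A_4 (6T4), of order 12.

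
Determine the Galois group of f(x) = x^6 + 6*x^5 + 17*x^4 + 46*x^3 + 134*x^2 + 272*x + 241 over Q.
S_4 x C_2 (also written S4xC2)

The polynomial f is an irreducible sextic over Q, so G = Gal(f/Q) is one of the 16 transitive subgroups 6T1, ..., 6T16 of S_6. The discriminant of f is -15635001708544, which is not a perfect square, so G is not contained in A_6. The transitive groups of degree 6 not contained in A_6 are: C_6 (6T1, order 6), S_3 (6T2, order 6), D_6 (6T3, order 12), C_3 x S_3 (6T5, order 18), A_4 x C_2 (6T6, order 24), S_4 (6T8, order 24), S_3 x S_3 (6T9, order 36), S_4 x C_2 (6T11, order 48), (S_3 x S_3) : C_2 (6T13, order 72), PGL(2,5) (6T14, order 120), S_6 (6T16, order 720). By Dedekind's theorem, for a prime p not dividing disc(f) the degrees of the irreducible factors of f mod p form the cycle type of an element of G. Factoring f modulo the 17 such primes p <= 67 (skipping 2, 31, which divide the discriminant), each new pattern first appears at: mod 3: f = (x + 1)(x + 2)(x^4 + x + 2), pattern 4+1+1; mod 5: f = (x^3 + 2x^2 + 4x + 2)(x^3 + 4x^2 + 3), pattern 3+3; mod 7: f = (x^6 + 6x^5 + 3x^4 + 4x^3 + x^2 + 6x + 3), pattern 6; mod 11: f = (x^2 + 2x + 4)(x^2 + 6x + 2)(x^2 + 9x + 4), pattern 2+2+2; mod 13: f = (x^2 + x + 8)(x^4 + 5x^3 + 4x^2 + 2x + 9), pattern 4+2; mod 37: f = (x + 3)(x + 23)(x^2 + 8x + 2)(x^2 + 9x + 24), pattern 2+2+1+1; mod 47: f = (x + 13)(x + 32)(x + 33)(x + 43)(x^2 + 26x + 29), pattern 2+1+1+1+1. No other pattern occurs in this range, so the set of observed cycle types is {4+1+1, 3+3, 6, 2+2+2, 4+2, 2+2+1+1, 2+1+1+1+1}. The candidates containing elements of all these cycle types are S_4 x C_2 (6T11) of order 48, S_6 (6T16) of order 720; the others are excluded. The observed types are precisely the cycle types that occur in S_4 x C_2 (6T11) (apart from the identity). Each of the other remaining candidates has further cycle types, and by the Chebotarev density theorem the matching factorization patterns would occur for a proportion of primes equal to their share of the group: S_6 (6T16) additionally contains elements of type 5+1, 3+2+1, 3+1+1+1 (304 of its 720 elements, about 42% of primes). None of the 17 primes tested shows any such pattern (for each of these groups the chance of that is below 10^-4), which rules them out. Hence G = S_4 x C_2 (6T11), of order 48.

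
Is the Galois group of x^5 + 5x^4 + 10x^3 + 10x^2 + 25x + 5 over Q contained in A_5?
Yes

The polynomial is irreducible of degree 5 over Q. Its discriminant is 1024000000 = 32000^2, a perfect square. A Galois group lies in the alternating group exactly when the discriminant is a square in Q, so the Galois group (A_5) is contained in A_5.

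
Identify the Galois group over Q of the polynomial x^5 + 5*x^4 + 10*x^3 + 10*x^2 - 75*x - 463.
The polynomial f is an irreducible quintic over Q, so G = Gal(f/Q) is a transitive subgroup of S_5: one of C_5 (5T1, order 5), D_5 (5T2, order 10), F_20 (5T3, order 20), A_5 (5T4, order 60) or S_5 (5T5, order 120). The discriminant of f is 67108864000000 = 8192000^2, a perfect square, so G is contained in A_5. The transitive groups of degree 5 contained in A_5 are: C_5 (5T1, order 5), D_5 (5T2, order 10), A_5 (5T4, order 60). By Dedekind's theorem, for a prime p not dividing disc(f) the degrees of the irreducible factors of f mod p form the cycle type of an element of G. Factoring f modulo the 23 such primes p <= 97 (skipping 2, 5, which divide the discriminant), each new pattern first appears at: mod 3: f = (x + 1)(x^2 + 1)(x^2 + x + 2), pattern 2+2+1; mod 7: f = (x^5 + 5x^4 + 3x^3 + 3x^2 + 2x + 6), pattern 5. No other pattern occurs in this range, so the set of observed cycle types is {2+2+1, 5}. The candidates containing elements of all these cycle types are D_5 (5T2) of order 10, A_5 (5T4) of order 60; the others are excluded. The observed types are precisely the cycle types that occur in D_5 (5T2) (apart from the identity). Each of the other remaining candidates has further cycle types, and by the Chebotarev density theorem the matching factorization patterns would occur for a proportion of primes equal to their share of the group: A_5 (5T4) additionally contains elements of type 3+1+1 (20 of its 60 elements, about 33% of primes). None of the 23 primes tested shows any such pattern (for each of these groups the chance of that is below 10^-4), which rules them out. Hence G = D_5 (5T2), of order 10.

D_5, the dihedral group of order 10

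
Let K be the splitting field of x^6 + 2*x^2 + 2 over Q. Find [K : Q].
48

The degree of the splitting field over Q equals the order of the Galois group, so first determine the group. The polynomial f is an irreducible sextic over Q, so G = Gal(f/Q) is one of the 16 transitive subgroups 6T1, ..., 6T16 of S_6. The discriminant of f is -2508800, which is not a perfect square, so G is not contained in A_6. The transitive groups of degree 6 not contained in A_6 are: C_6 (6T1, order 6), S_3 (6T2, order 6), D_6 (6T3, order 12), C_3 x S_3 (6T5, order 18), A_4 x C_2 (6T6, order 24), S_4 (6T8, order 24), S_3 x S_3 (6T9, order 36), S_4 x C_2 (6T11, order 48), (S_3 x S_3) : C_2 (6T13, order 72), PGL(2,5) (6T14, order 120), S_6 (6T16, order 720). By Dedekind's theorem, for a prime p not dividing disc(f) the degrees of the irreducible factors of f mod p form the cycle type of an element of G. Factoring f modulo the 17 such primes p <= 71 (skipping 2, 5, 7, which divide the discriminant), each new pattern first appears at: mod 3: f = (x^3 + x^2 + 2x + 1)(x^3 + 2x^2 + 2x + 2), pattern 3+3; mod 13: f = (x^6 + 2x^2 + 2), pattern 6; mod 19: f = (x^2 + 5)(x^4 + 14x^2 + 8), pattern 4+2; mod 23: f = (x + 11)(x + 12)(x^4 + 6x^2 + 15), pattern 4+1+1; mod 53: f = (x^2 + 45)(x^2 + 11x + 38)(x^2 + 42x + 38), pattern 2+2+2; mod 59: f = (x + 4)(x + 55)(x^2 + 5x + 50)(x^2 + 54x + 50), pattern 2+2+1+1; mod 71: f = (x + 8)(x + 11)(x + 60)(x + 63)(x^2 + 43), pattern 2+1+1+1+1. No other pattern occurs in this range, so the set of observed cycle types is {3+3, 6, 4+2, 4+1+1, 2+2+2, 2+2+1+1, 2+1+1+1+1}. The candidates containing elements of all these cycle types are S_4 x C_2 (6T11) of order 48, S_6 (6T16) of order 720; the others are excluded. The observed types are precisely the cycle types that occur in S_4 x C_2 (6T11) (apart from the identity). Each of the other remaining candidates has further cycle types, and by the Chebotarev density theorem the matching factorization patterns would occur for a proportion of primes equal to their share of the group: S_6 (6T16) additionally contains elements of type 5+1, 3+2+1, 3+1+1+1 (304 of its 720 elements, about 42% of primes). None of the 17 primes tested shows any such pattern (for each of these groups the chance of that is below 10^-4), which rules them out. Hence G = S_4 x C_2 (6T11), of order 48. The Galois group S_4 x C_2 (6T11) has order 48, so the splitting field has degree 48 over Q.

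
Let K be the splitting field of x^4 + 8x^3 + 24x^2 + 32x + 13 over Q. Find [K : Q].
The degree of the splitting field over Q equals the order of the Galois group, so first determine the group. The polynomial is an irreducible quartic over Q and its discriminant is -6912, which is not a perfect square, so the Galois group is not contained in A_4. The resolvent cubic y^3 - 24*y^2 + 204*y - 608 has exactly one rational root, so the Galois group is C_4 or D_4. The quartic remains irreducible over Q(sqrt(disc)), so the group is D_4. The Galois group D_4 (4T3) has order 8, so the splitting field has degree 8 over Q.

8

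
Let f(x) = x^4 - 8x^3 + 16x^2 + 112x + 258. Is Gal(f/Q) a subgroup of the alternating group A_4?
No

The polynomial is irreducible of degree 4 over Q. Its discriminant is 18199267328, which is not a perfect square. A Galois group lies in the alternating group exactly when the discriminant is a square in Q, so the Galois group (D_4) is not contained in A_4.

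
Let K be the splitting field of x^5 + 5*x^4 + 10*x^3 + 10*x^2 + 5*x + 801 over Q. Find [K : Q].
The degree of the splitting field over Q equals the order of the Galois group, so first determine the group. The polynomial f is an irreducible quintic over Q, so G = Gal(f/Q) is a transitive subgroup of S_5: one of C_5 (5T1, order 5), D_5 (5T2, order 10), F_20 (5T3, order 20), A_5 (5T4, order 60) or S_5 (5T5, order 120). The discriminant of f is 1280000000000000, which is not a perfect square, so G is not contained in A_5. The transitive groups of degree 5 not contained in A_5 are: F_20 (5T3, order 20), S_5 (5T5, order 120). By Dedekind's theorem, for a prime p not dividing disc(f) the degrees of the irreducible factors of f mod p form the cycle type of an element of G. Factoring f modulo the 18 such primes p <= 71 (skipping 2, 5, which divide the discriminant), each new pattern first appears at: mod 3: f = (x)(x^4 + 2x^3 + x^2 + x + 2), pattern 4+1; mod 11: f = (x^5 + 5x^4 + 10x^3 + 10x^2 + 5x + 9), pattern 5; mod 19: f = (x + 16)(x^2 + 3x + 18)(x^2 + 5x + 1), pattern 2+2+1; mod 31: f = (x + 6)(x + 10)(x + 11)(x + 19)(x + 21), pattern 1+1+1+1+1. No other pattern occurs in this range, so the set of observed cycle types is {4+1, 5, 2+2+1, 1+1+1+1+1}. The candidates containing elements of all these cycle types are F_20 (5T3) of order 20, S_5 (5T5) of order 120; the others are excluded. The observed types are precisely the cycle types that occur in F_20 (5T3). Each of the other remaining candidates has further cycle types, and by the Chebotarev density theorem the matching factorization patterns would occur for a proportion of primes equal to their share of the group: S_5 (5T5) additionally contains elements of type 3+2, 3+1+1, 2+1+1+1 (50 of its 120 elements, about 42% of primes). None of the 18 primes tested shows any such pattern (for each of these groups the chance of that is below 10^-4), which rules them out. Hence G = F_20 (5T3), of order 20. The Galois group F_20 (5T3) has order 20, so the splitting field has degree 20 over Q.

20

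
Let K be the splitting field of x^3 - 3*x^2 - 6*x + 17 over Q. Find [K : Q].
The degree of the splitting field over Q equals the order of the Galois group, so first determine the group. The polynomial is an irreducible cubic over Q and its discriminant is 729 = 27^2, a perfect square. For an irreducible cubic, a square discriminant forces the Galois group to be A_3, the cyclic group of order 3. The Galois group C_3 (3T1) has order 3, so the splitting field has degree 3 over Q.

3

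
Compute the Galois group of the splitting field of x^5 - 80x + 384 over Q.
The polynomial f is an irreducible quintic over Q, so G = Gal(f/Q) is a transitive subgroup of S_5: one of C_5 (5T1, order 5), D_5 (5T2, order 10), F_20 (5T3, order 20), A_5 (5T4, order 60) or S_5 (5T5, order 120). The discriminant of f is 67108864000000 = 8192000^2, a perfect square, so G is contained in A_5. The transitive groups of degree 5 contained in A_5 are: C_5 (5T1, order 5), D_5 (5T2, order 10), A_5 (5T4, order 60). By Dedekind's theorem, for a prime p not dividing disc(f) the degrees of the irreducible factors of f mod p form the cycle type of an element of G. Factoring f modulo the 23 such primes p <= 97 (skipping 2, 5, which divide the discriminant), each new pattern first appears at: mod 3: f = (x)(x^2 + x + 2)(x^2 + 2x + 2), pattern 2+2+1; mod 7: f = (x^5 + 4x + 6), pattern 5. No other pattern occurs in this range, so the set of observed cycle types is {2+2+1, 5}. The candidates containing elements of all these cycle types are D_5 (5T2) of order 10, A_5 (5T4) of order 60; the others are excluded. The observed types are precisely the cycle types that occur in D_5 (5T2) (apart from the identity). Each of the other remaining candidates has further cycle types, and by the Chebotarev density theorem the matching factorization patterns would occur for a proportion of primes equal to their share of the group: A_5 (5T4) additionally contains elements of type 3+1+1 (20 of its 60 elements, about 33% of primes). None of the 23 primes tested shows any such pattern (for each of these groups the chance of that is below 10^-4), which rules them out. Hence G = D_5 (5T2), of order 10.

D_5 (order 10)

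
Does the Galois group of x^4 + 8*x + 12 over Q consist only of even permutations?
The polynomial is irreducible of degree 4 over Q. Its discriminant is 331776 = 576^2, a perfect square. A Galois group lies in the alternating group exactly when the discriminant is a square in Q, so the Galois group (A_4) is contained in A_4.

Yes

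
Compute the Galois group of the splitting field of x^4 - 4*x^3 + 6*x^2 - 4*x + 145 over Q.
V_4 (also written V4)

The polynomial is an irreducible quartic over Q and its discriminant is 764411904 = 27648^2, a perfect square, so the Galois group is contained in A_4. The resolvent cubic y^3 - 6*y^2 - 564*y + 1144 splits completely over Q, which gives the Klein four-group V_4.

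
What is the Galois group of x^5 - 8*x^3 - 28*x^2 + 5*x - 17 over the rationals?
The polynomial f is an irreducible quintic over Q, so G = Gal(f/Q) is a transitive subgroup of S_5: one of C_5 (5T1, order 5), D_5 (5T2, order 10), F_20 (5T3, order 20), A_5 (5T4, order 60) or S_5 (5T5, order 120). The discriminant of f is 55518595669, which is not a perfect square, so G is not contained in A_5. The transitive groups of degree 5 not contained in A_5 are: F_20 (5T3, order 20), S_5 (5T5, order 120). By Dedekind's theorem, for a prime p not dividing disc(f) the degrees of the irreducible factors of f mod p form the cycle type of an element of G. Factoring f modulo the first such prime p = 2, each new pattern first appears at: mod 2: f = (x^2 + x + 1)(x^3 + x^2 + 1), pattern 3+2. No other pattern occurs in this range, so the set of observed cycle types is {3+2}. Among the candidates above, the only group containing elements of all these cycle types is S_5 (5T5) — F_20 (5T3) lacks at least one of them. Hence G = S_5 (5T5), of order 120.

S_5 (order 120)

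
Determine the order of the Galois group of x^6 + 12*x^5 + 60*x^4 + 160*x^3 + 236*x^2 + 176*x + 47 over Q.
24

The degree of the splitting field over Q equals the order of the Galois group, so first determine the group. The polynomial f is an irreducible sextic over Q, so G = Gal(f/Q) is one of the 16 transitive subgroups 6T1, ..., 6T16 of S_6. The discriminant of f is 3356224 = 1832^2, a perfect square, so G is contained in A_6. The transitive groups of degree 6 contained in A_6 are: A_4 (6T4, order 12), S_4 (6T7, order 24), (C_3 x C_3) : C_4 (6T10, order 36), PSL(2,5) (6T12, order 60), A_6 (6T15, order 360). By Dedekind's theorem, for a prime p not dividing disc(f) the degrees of the irreducible factors of f mod p form the cycle type of an element of G. Factoring f modulo the 79 such primes p <= 419 (skipping 2, 229, which divide the discriminant), each new pattern first appears at: mod 3: f = (x^3 + x^2 + 2)(x^3 + 2x^2 + x + 1), pattern 3+3; mod 7: f = (x^2 + 4x + 1)(x^4 + x^3 + 6x^2 + 2x + 5), pattern 4+2; mod 23: f = (x + 11)(x + 16)(x^2 + 3x + 20)(x^2 + 5x + 1), pattern 2+2+1+1; mod 193: f = (x + 89)(x + 92)(x + 95)(x + 102)(x + 105)(x + 108), pattern 1+1+1+1+1+1. No other pattern occurs in this range, so the set of observed cycle types is {3+3, 4+2, 2+2+1+1, 1+1+1+1+1+1}. The candidates containing elements of all these cycle types are S_4 (6T7) of order 24, (C_3 x C_3) : C_4 (6T10) of order 36, A_6 (6T15) of order 360; the others are excluded. The observed types are precisely the cycle types that occur in S_4 (6T7). Each of the other remaining candidates has further cycle types, and by the Chebotarev density theorem the matching factorization patterns would occur for a proportion of primes equal to their share of the group: (C_3 x C_3) : C_4 (6T10) additionally contains elements of type 3+1+1+1 (4 of its 36 elements, about 11% of primes); A_6 (6T15) additionally contains elements of type 5+1, 3+1+1+1 (184 of its 360 elements, about 51% of primes). None of the 79 primes tested shows any such pattern (for each of these groups the chance of that is below 10^-4), which rules them out. Hence G = S_4 (6T7), of order 24. The Galois group S_4 (6T7) has order 24, so the splitting field has degree 24 over Q.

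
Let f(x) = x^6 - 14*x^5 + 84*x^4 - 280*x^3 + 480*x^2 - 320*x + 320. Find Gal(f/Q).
(C_3 x C_3) : C_4, the transitive group 6T10 of order 36

The polynomial f is an irreducible sextic over Q, so G = Gal(f/Q) is one of the 16 transitive subgroups 6T1, ..., 6T16 of S_6. The discriminant of f is 564385546240000 = 23756800^2, a perfect square, so G is contained in A_6. The transitive groups of degree 6 contained in A_6 are: A_4 (6T4, order 12), S_4 (6T7, order 24), (C_3 x C_3) : C_4 (6T10, order 36), PSL(2,5) (6T12, order 60), A_6 (6T15, order 360). By Dedekind's theorem, for a prime p not dividing disc(f) the degrees of the irreducible factors of f mod p form the cycle type of an element of G. Factoring f modulo the 19 such primes p <= 79 (skipping 2, 5, 29, which divide the discriminant), each new pattern first appears at: mod 3: f = (x^2 + 2x + 2)(x^4 + 2x^3 + x + 1), pattern 4+2; mod 11: f = (x^3 + 8x + 6)(x^3 + 8x^2 + 10x + 2), pattern 3+3; mod 19: f = (x + 12)(x + 14)(x^2 + 7x + 2)(x^2 + 10x + 10), pattern 2+2+1+1; mod 61: f = (x + 3)(x + 36)(x + 50)(x^3 + 19x^2 + 56x + 10), pattern 3+1+1+1. No other pattern occurs in this range, so the set of observed cycle types is {4+2, 3+3, 2+2+1+1, 3+1+1+1}. The candidates containing elements of all these cycle types are (C_3 x C_3) : C_4 (6T10) of order 36, A_6 (6T15) of order 360; the others are excluded. The observed types are precisely the cycle types that occur in (C_3 x C_3) : C_4 (6T10) (apart from the identity). Each of the other remaining candidates has further cycle types, and by the Chebotarev density theorem the matching factorization patterns would occur for a proportion of primes equal to their share of the group: A_6 (6T15) additionally contains elements of type 5+1 (144 of its 360 elements, about 40% of primes). None of the 19 primes tested shows any such pattern (for each of these groups the chance of that is below 10^-4), which rules them out. Hence G = (C_3 x C_3) : C_4 (6T10), of order 36.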